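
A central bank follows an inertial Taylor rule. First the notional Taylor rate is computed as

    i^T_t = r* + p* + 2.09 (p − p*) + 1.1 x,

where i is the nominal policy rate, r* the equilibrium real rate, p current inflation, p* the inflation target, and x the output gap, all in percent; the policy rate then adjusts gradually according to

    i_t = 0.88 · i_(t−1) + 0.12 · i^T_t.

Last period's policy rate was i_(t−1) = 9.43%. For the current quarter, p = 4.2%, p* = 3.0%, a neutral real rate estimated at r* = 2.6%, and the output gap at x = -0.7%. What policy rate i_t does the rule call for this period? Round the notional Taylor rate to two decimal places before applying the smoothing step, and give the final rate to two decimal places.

9.18%

i^T_t = 2.6 + 3.0 + 2.09 × (4.2 − 3.0) + 1.1 × (-0.7)
   = 2.6 + 3 + 2.508 − 0.77 = 7.34
i_t = 0.88 × 9.43 + 0.12 × 7.34 = 8.2984 + 0.8808 = 9.18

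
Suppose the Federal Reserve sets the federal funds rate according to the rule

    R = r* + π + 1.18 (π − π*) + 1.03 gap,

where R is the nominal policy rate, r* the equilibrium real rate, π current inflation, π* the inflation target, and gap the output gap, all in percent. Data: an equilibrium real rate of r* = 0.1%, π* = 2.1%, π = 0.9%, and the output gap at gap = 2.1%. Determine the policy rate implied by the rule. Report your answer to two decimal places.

R = 0.1 + 0.9 + 1.18 × (0.9 − 2.1) + 1.03 × 2.1
   = 0.1 + 0.9 − 1.416 + 2.163 = 1.75

1.75%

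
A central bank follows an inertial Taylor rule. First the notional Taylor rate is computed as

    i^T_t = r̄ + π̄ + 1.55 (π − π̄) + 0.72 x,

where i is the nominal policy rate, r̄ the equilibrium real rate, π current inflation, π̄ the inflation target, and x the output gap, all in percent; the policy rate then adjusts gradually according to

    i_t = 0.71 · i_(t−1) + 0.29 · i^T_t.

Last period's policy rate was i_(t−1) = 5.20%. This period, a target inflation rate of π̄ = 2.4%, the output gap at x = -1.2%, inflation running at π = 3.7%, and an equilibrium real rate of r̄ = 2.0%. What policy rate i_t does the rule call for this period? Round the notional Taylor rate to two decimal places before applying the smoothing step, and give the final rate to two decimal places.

i^T_t = 2.0 + 2.4 + 1.55 × (3.7 − 2.4) + 0.72 × (-1.2)
   = 2.0 + 2.4 + 2.015 − 0.864 = 5.55
i_t = 0.71 × 5.20 + 0.29 × 5.55 = 3.692 + 1.6095 = 5.30

5.30%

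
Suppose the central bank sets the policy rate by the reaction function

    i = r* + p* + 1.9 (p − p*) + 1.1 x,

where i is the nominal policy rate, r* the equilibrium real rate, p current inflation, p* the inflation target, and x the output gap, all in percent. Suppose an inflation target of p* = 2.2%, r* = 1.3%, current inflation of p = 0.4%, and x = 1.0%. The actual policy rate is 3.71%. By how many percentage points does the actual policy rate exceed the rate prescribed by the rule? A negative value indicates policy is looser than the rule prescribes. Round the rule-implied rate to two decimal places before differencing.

2.53 pp

i = 1.3 + 2.2 + 1.9 × (0.4 − 2.2) + 1.1 × 1.0
   = 1.3 + 2.2 − 3.42 + 1.1 = 1.18
Deviation = 3.71 − 1.18 = 2.53 pp.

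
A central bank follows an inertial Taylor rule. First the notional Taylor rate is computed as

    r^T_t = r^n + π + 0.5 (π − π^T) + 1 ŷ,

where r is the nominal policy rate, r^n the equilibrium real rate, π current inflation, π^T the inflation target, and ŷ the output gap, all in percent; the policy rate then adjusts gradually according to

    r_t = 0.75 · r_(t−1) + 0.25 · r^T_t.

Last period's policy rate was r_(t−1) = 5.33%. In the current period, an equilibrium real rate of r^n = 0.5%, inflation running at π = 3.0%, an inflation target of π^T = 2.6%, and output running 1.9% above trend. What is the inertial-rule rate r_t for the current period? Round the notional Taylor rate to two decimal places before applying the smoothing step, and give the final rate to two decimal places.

Output 1.9% above potential → ŷ = 1.9.
r^T_t = 0.5 + 3.0 + 0.5 × (3.0 − 2.6) + 1 × 1.9
   = 0.5 + 3 + 0.2 + 1.9 = 5.60
r_t = 0.75 × 5.33 + 0.25 × 5.60 = 3.9975 + 1.4 = 5.40

5.40%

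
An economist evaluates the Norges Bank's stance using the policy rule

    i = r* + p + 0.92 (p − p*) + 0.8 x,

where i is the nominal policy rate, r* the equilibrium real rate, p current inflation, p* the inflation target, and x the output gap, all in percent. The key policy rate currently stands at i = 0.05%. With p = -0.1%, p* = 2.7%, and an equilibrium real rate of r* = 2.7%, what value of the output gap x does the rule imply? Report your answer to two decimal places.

0.8 x = 0.05 − 2.7 − (-0.1) − 0.92 × ((-0.1) − 2.7) = 0.026
x = 0.026 / 0.8 = 0.03

0.03%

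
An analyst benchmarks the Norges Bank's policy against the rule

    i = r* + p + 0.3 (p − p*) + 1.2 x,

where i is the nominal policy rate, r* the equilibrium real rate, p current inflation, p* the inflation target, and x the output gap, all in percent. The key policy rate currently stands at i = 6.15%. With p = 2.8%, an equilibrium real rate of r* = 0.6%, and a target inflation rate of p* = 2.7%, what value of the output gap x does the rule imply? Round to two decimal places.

2.27%

1.2 x = 6.15 − 0.6 − 2.8 − 0.3 × (2.8 − 2.7) = 2.72
x = 2.72 / 1.2 = 2.27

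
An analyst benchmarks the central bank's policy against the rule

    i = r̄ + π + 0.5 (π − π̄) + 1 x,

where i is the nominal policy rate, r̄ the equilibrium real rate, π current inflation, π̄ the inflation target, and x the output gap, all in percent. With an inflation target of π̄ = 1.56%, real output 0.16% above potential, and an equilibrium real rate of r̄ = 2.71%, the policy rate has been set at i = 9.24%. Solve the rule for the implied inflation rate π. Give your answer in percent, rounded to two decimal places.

Output 0.16% above potential → x = 0.16.
Collecting π: i = r̄ + (1 + 0.5) π − 0.5 π̄ + 1 x
1.5 π = 9.24 − 2.71 + 0.5 × 1.56 − 1 × 0.16 = 7.15
π = 7.15 / 1.5 = 4.77

4.77%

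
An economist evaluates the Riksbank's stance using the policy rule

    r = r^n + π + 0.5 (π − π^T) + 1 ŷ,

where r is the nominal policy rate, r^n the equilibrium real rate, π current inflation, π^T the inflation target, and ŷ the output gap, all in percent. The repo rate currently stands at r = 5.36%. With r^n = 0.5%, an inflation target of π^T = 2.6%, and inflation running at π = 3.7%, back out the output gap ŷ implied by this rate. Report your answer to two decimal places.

1 ŷ = 5.36 − 0.5 − 3.7 − 0.5 × (3.7 − 2.6) = 0.61
ŷ = 0.61 / 1 = 0.61

0.61%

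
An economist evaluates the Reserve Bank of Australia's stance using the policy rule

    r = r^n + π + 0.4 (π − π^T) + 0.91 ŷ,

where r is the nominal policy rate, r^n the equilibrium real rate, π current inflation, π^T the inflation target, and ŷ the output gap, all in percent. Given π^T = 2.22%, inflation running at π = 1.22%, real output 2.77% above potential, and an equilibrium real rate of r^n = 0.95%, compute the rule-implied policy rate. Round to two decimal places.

Output 2.77% above potential → ŷ = 2.77.
r = 0.95 + 1.22 + 0.4 × (1.22 − 2.22) + 0.91 × 2.77
   = 0.95 + 1.22 − 0.4 + 2.5207 = 4.29

4.29%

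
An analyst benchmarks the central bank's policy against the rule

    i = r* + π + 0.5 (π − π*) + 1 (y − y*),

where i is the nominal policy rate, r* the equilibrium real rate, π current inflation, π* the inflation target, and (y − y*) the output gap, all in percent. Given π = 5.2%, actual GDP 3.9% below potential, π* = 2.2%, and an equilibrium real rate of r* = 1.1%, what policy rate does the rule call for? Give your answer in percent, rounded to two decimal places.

Output 3.9% below potential → (y − y*) = -3.9.
i = 1.1 + 5.2 + 0.5 × (5.2 − 2.2) + 1 × (-3.9)
   = 1.1 + 5.2 + 1.5 − 3.9 = 3.90

3.90%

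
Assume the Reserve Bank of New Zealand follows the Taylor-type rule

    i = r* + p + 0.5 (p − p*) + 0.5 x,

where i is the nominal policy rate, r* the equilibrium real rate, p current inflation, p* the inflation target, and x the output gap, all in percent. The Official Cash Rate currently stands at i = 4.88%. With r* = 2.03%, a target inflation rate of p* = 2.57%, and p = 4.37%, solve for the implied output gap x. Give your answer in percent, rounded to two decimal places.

0.5 x = 4.88 − 2.03 − 4.37 − 0.5 × (4.37 − 2.57) = -2.42
x = -2.42 / 0.5 = -4.84

-4.84%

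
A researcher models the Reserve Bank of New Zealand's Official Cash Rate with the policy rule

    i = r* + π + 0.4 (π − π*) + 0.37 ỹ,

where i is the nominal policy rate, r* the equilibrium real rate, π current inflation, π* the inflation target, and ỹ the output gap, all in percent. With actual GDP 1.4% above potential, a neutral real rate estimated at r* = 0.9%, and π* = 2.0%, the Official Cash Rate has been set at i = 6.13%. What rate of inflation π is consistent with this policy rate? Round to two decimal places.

3.94%

Output 1.4% above potential → ỹ = 1.4.
Collecting π: i = r* + (1 + 0.4) π − 0.4 π* + 0.37 ỹ
1.4 π = 6.13 − 0.9 + 0.4 × 2.0 − 0.37 × 1.4 = 5.512
π = 5.512 / 1.4 = 3.94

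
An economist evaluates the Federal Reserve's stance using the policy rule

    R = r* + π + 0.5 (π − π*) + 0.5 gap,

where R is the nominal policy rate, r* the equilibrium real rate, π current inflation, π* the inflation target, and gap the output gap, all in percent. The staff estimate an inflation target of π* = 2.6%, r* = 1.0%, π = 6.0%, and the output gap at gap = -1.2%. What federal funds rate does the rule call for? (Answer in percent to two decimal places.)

8.10%

R = 1.0 + 6.0 + 0.5 × (6.0 − 2.6) + 0.5 × (-1.2)
   = 1.0 + 6 + 1.7 − 0.6 = 8.10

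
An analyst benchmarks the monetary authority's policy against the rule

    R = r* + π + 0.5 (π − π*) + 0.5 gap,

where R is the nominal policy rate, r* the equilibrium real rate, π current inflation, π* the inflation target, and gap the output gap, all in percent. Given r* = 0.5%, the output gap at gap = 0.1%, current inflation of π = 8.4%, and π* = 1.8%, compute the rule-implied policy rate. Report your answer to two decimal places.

R = 0.5 + 8.4 + 0.5 × (8.4 − 1.8) + 0.5 × 0.1
   = 0.5 + 8.4 + 3.3 + 0.05 = 12.25

12.25%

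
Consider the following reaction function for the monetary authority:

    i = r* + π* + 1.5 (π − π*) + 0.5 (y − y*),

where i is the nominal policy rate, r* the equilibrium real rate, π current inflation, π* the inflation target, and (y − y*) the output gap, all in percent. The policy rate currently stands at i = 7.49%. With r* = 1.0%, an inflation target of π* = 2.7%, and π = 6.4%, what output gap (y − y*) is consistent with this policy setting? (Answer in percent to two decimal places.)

0.5 (y − y*) = 7.49 − 1.0 − 2.7 − 1.5 × (6.4 − 2.7) = -1.76
(y − y*) = -1.76 / 0.5 = -3.52

-3.52%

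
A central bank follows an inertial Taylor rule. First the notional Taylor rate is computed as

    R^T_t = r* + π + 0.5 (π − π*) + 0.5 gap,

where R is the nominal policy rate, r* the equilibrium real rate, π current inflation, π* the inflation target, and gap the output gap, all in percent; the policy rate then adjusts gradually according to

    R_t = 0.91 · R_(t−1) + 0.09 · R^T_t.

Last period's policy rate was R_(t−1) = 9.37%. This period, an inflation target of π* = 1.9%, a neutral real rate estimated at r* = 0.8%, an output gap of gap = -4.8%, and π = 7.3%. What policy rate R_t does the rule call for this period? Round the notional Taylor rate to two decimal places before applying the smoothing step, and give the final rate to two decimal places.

9.28%

R^T_t = 0.8 + 7.3 + 0.5 × (7.3 − 1.9) + 0.5 × (-4.8)
   = 0.8 + 7.3 + 2.7 − 2.4 = 8.40
R_t = 0.91 × 9.37 + 0.09 × 8.40 = 8.5267 + 0.756 = 9.28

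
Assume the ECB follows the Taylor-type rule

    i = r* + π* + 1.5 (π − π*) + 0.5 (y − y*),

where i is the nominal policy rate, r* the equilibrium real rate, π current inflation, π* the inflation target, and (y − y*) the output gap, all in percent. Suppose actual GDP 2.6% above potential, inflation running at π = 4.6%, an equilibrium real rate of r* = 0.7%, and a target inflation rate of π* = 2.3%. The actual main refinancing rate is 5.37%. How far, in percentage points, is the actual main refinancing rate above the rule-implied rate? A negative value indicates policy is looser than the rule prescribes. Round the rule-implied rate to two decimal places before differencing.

Output 2.6% above potential → (y − y*) = 2.6.
i = 0.7 + 2.3 + 1.5 × (4.6 − 2.3) + 0.5 × 2.6
   = 0.7 + 2.3 + 3.45 + 1.3 = 7.75
Deviation = 5.37 − 7.75 = -2.38 pp.

-2.38 pp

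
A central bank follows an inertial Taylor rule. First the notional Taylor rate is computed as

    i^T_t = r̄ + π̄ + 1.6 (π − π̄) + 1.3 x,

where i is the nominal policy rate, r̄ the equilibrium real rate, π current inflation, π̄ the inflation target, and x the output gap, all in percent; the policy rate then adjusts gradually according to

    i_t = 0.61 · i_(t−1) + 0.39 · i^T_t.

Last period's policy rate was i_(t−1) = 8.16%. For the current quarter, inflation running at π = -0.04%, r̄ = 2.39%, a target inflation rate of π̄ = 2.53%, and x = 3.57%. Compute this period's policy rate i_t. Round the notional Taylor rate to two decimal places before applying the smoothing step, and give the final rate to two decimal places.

i^T_t = 2.39 + 2.53 + 1.6 × (-0.04 − 2.53) + 1.3 × 3.57
   = 2.39 + 2.53 − 4.112 + 4.641 = 5.45
i_t = 0.61 × 8.16 + 0.39 × 5.45 = 4.9776 + 2.1255 = 7.10

7.10%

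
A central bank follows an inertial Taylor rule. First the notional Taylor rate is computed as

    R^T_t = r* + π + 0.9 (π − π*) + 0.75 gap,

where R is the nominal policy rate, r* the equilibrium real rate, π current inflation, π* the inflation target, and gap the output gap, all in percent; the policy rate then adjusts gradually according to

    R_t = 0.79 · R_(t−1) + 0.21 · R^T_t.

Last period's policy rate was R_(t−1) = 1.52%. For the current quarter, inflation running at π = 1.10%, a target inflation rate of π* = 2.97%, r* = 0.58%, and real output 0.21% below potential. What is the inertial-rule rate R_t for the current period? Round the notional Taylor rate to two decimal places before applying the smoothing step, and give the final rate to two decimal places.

1.17%

Output 0.21% below potential → gap = -0.21.
R^T_t = 0.58 + 1.10 + 0.9 × (1.10 − 2.97) + 0.75 × (-0.21)
   = 0.58 + 1.1 − 1.683 − 0.1575 = -0.16
R_t = 0.79 × 1.52 + 0.21 × (-0.16) = 1.2008 − 0.0336 = 1.17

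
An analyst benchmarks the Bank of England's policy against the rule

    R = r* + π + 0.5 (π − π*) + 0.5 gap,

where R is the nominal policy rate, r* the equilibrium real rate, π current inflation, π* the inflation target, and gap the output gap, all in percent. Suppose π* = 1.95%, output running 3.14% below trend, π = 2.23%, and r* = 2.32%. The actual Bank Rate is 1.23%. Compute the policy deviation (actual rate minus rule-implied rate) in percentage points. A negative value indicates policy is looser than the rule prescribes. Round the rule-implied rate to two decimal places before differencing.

-1.89 pp

Output 3.14% below potential → gap = -3.14.
R = 2.32 + 2.23 + 0.5 × (2.23 − 1.95) + 0.5 × (-3.14)
   = 2.32 + 2.23 + 0.14 − 1.57 = 3.12
Deviation = 1.23 − 3.12 = -1.89 pp.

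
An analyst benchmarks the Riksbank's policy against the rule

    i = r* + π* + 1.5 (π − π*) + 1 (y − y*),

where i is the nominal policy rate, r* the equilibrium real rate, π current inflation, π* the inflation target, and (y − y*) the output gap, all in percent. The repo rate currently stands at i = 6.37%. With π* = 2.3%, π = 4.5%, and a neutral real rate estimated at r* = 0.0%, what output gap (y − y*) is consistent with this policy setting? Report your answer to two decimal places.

0.77%

1 (y − y*) = 6.37 − 0.0 − 2.3 − 1.5 × (4.5 − 2.3) = 0.77
(y − y*) = 0.77 / 1 = 0.77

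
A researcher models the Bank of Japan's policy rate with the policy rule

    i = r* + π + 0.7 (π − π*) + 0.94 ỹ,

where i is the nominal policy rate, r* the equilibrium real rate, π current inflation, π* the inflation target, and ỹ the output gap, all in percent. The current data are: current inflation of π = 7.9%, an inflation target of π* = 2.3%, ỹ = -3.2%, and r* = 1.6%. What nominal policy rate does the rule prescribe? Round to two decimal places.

10.41%

i = 1.6 + 7.9 + 0.7 × (7.9 − 2.3) + 0.94 × (-3.2)
   = 1.6 + 7.9 + 3.92 − 3.008 = 10.41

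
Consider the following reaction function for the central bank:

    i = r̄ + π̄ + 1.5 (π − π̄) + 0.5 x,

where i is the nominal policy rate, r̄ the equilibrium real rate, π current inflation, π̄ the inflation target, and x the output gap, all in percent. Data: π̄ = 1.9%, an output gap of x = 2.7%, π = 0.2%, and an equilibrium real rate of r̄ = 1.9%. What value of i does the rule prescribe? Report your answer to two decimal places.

i = 1.9 + 1.9 + 1.5 × (0.2 − 1.9) + 0.5 × 2.7
   = 1.9 + 1.9 − 2.55 + 1.35 = 2.60

2.60%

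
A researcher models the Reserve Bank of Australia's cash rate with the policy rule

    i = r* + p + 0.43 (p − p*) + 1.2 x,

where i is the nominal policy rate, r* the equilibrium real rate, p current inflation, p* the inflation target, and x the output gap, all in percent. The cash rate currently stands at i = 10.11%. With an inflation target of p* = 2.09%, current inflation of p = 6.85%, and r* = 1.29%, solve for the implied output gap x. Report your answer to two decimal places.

1.2 x = 10.11 − 1.29 − 6.85 − 0.43 × (6.85 − 2.09) = -0.0768
x = -0.0768 / 1.2 = -0.06

-0.06%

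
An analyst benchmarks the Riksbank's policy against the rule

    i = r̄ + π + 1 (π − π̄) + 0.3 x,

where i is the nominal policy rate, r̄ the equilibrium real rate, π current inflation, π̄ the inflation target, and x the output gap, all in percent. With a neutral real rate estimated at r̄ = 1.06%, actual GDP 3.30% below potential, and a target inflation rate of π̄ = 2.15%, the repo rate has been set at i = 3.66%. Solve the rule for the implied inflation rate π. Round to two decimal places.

Output 3.30% below potential → x = -3.30.
Collecting π: i = r̄ + (1 + 1) π − 1 π̄ + 0.3 x
2 π = 3.66 − 1.06 + 1 × 2.15 − 0.3 × (-3.30) = 5.74
π = 5.74 / 2 = 2.87

2.87%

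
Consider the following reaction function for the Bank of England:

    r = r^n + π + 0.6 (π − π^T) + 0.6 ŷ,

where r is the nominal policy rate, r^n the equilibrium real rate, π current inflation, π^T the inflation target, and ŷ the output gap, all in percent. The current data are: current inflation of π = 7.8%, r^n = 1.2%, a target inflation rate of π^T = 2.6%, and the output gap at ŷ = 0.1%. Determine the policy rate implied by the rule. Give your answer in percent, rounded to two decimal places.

12.18%

r = 1.2 + 7.8 + 0.6 × (7.8 − 2.6) + 0.6 × 0.1
   = 1.2 + 7.8 + 3.12 + 0.06 = 12.18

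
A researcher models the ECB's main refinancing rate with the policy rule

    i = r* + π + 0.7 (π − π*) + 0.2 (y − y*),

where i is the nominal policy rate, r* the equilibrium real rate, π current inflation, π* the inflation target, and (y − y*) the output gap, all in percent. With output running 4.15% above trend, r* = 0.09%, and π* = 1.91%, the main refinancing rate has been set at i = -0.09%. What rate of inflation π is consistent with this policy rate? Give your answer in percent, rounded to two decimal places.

Output 4.15% above potential → (y − y*) = 4.15.
Collecting π: i = r* + (1 + 0.7) π − 0.7 π* + 0.2 (y − y*)
1.7 π = -0.09 − 0.09 + 0.7 × 1.91 − 0.2 × 4.15 = 0.327
π = 0.327 / 1.7 = 0.19

0.19%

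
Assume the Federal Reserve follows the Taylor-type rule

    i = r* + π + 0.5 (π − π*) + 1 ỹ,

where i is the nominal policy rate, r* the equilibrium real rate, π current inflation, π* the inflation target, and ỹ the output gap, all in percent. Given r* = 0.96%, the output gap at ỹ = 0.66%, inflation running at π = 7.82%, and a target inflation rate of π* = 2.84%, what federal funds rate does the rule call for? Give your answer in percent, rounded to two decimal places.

11.93%

i = 0.96 + 7.82 + 0.5 × (7.82 − 2.84) + 1 × 0.66
   = 0.96 + 7.82 + 2.49 + 0.66 = 11.93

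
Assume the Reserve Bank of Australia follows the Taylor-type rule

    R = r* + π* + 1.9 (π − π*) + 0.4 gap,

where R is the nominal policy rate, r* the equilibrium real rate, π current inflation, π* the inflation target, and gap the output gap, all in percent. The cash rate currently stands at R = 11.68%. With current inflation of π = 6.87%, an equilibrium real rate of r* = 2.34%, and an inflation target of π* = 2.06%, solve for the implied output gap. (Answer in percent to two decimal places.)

-4.65%

0.4 gap = 11.68 − 2.34 − 2.06 − 1.9 × (6.87 − 2.06) = -1.859
gap = -1.859 / 0.4 = -4.65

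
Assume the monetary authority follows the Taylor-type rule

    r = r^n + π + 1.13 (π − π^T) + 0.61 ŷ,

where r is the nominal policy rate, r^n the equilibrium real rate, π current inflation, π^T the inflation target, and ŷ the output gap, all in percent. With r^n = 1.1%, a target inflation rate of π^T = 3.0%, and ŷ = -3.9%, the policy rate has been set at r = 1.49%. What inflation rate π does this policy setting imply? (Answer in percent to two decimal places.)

2.89%

Collecting π: r = r^n + (1 + 1.13) π − 1.13 π^T + 0.61 ŷ
2.13 π = 1.49 − 1.1 + 1.13 × 3.0 − 0.61 × (-3.9) = 6.159
π = 6.159 / 2.13 = 2.89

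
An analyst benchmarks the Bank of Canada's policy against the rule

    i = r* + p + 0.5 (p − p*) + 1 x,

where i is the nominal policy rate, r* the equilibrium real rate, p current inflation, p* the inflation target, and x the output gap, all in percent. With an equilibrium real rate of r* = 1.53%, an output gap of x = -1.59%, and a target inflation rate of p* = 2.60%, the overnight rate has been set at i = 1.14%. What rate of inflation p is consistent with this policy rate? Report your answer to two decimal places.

1.67%

Collecting p: i = r* + (1 + 0.5) p − 0.5 p* + 1 x
1.5 p = 1.14 − 1.53 + 0.5 × 2.60 − 1 × (-1.59) = 2.5
p = 2.5 / 1.5 = 1.67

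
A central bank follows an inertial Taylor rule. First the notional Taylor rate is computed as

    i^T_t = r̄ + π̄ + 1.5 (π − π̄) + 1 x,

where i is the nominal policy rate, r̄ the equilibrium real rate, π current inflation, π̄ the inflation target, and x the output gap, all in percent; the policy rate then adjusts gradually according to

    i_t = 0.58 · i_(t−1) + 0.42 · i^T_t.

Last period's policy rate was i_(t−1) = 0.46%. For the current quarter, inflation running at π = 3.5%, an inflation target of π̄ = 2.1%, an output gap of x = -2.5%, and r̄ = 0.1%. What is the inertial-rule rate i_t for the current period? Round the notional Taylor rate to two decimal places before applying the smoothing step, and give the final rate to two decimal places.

1.02%

i^T_t = 0.1 + 2.1 + 1.5 × (3.5 − 2.1) + 1 × (-2.5)
   = 0.1 + 2.1 + 2.1 − 2.5 = 1.80
i_t = 0.58 × 0.46 + 0.42 × 1.80 = 0.2668 + 0.756 = 1.02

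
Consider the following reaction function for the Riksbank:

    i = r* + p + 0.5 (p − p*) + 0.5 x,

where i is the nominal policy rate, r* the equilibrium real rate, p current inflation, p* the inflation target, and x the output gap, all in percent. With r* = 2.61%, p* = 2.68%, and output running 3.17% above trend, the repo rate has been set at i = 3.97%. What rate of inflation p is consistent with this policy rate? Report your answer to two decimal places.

0.74%

Output 3.17% above potential → x = 3.17.
Collecting p: i = r* + (1 + 0.5) p − 0.5 p* + 0.5 x
1.5 p = 3.97 − 2.61 + 0.5 × 2.68 − 0.5 × 3.17 = 1.115
p = 1.115 / 1.5 = 0.74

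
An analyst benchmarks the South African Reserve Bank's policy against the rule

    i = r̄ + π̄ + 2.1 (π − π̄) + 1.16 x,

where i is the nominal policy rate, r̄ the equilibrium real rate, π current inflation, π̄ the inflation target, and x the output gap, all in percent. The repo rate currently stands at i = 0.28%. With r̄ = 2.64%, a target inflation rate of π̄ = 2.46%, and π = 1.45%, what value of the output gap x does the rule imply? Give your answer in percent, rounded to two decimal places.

1.16 x = 0.28 − 2.64 − 2.46 − 2.1 × (1.45 − 2.46) = -2.699
x = -2.699 / 1.16 = -2.33

-2.33%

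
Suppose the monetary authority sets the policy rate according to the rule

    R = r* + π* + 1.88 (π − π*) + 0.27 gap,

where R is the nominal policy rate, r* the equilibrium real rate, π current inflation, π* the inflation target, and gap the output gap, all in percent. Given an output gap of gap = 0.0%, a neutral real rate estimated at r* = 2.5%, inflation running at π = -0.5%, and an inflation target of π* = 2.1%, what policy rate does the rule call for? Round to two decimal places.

R = 2.5 + 2.1 + 1.88 × (-0.5 − 2.1) + 0.27 × 0.0
   = 2.5 + 2.1 − 4.888 + 0 = -0.29

-0.29%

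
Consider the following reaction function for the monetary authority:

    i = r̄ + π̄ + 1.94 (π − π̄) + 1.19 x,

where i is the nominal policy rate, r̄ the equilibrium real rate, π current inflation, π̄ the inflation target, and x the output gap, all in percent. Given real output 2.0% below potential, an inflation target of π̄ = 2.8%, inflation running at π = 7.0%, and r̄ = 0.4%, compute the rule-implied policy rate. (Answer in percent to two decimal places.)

8.97%

Output 2.0% below potential → x = -2.0.
i = 0.4 + 2.8 + 1.94 × (7.0 − 2.8) + 1.19 × (-2.0)
   = 0.4 + 2.8 + 8.148 − 2.38 = 8.97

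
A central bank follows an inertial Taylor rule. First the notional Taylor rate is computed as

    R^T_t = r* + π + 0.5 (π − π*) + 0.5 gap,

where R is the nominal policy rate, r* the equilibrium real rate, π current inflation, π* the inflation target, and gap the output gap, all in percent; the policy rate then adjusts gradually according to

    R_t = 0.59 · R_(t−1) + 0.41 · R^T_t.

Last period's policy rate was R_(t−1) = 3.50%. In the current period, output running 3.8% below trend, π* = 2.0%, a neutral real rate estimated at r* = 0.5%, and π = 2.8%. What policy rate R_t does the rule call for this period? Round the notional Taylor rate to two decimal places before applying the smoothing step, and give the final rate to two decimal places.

Output 3.8% below potential → gap = -3.8.
R^T_t = 0.5 + 2.8 + 0.5 × (2.8 − 2.0) + 0.5 × (-3.8)
   = 0.5 + 2.8 + 0.4 − 1.9 = 1.80
R_t = 0.59 × 3.50 + 0.41 × 1.80 = 2.065 + 0.738 = 2.80

2.80%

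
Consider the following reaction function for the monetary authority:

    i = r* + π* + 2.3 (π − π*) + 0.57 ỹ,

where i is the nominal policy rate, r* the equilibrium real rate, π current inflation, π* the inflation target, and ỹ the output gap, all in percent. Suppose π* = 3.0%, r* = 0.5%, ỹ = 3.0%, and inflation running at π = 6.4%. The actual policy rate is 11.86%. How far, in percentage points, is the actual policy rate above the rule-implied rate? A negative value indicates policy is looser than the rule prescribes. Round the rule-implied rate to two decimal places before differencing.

-1.17 pp

i = 0.5 + 3.0 + 2.3 × (6.4 − 3.0) + 0.57 × 3.0
   = 0.5 + 3 + 7.82 + 1.71 = 13.03
Deviation = 11.86 − 13.03 = -1.17 pp.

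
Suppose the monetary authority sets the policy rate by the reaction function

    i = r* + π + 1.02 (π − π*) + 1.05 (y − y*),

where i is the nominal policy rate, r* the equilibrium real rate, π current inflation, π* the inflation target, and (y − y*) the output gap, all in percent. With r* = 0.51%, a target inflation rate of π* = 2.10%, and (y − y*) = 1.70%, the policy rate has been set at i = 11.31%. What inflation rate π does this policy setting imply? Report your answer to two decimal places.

Collecting π: i = r* + (1 + 1.02) π − 1.02 π* + 1.05 (y − y*)
2.02 π = 11.31 − 0.51 + 1.02 × 2.10 − 1.05 × 1.70 = 11.157
π = 11.157 / 2.02 = 5.52

5.52%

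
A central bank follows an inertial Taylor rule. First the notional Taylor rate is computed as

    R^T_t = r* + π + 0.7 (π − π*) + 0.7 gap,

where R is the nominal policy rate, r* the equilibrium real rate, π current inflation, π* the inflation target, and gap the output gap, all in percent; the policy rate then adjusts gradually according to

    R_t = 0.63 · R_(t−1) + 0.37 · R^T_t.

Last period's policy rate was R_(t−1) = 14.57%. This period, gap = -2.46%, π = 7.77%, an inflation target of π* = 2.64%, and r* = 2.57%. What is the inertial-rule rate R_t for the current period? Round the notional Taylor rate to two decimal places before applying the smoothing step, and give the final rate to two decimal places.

13.70%

R^T_t = 2.57 + 7.77 + 0.7 × (7.77 − 2.64) + 0.7 × (-2.46)
   = 2.57 + 7.77 + 3.591 − 1.722 = 12.21
R_t = 0.63 × 14.57 + 0.37 × 12.21 = 9.1791 + 4.5177 = 13.70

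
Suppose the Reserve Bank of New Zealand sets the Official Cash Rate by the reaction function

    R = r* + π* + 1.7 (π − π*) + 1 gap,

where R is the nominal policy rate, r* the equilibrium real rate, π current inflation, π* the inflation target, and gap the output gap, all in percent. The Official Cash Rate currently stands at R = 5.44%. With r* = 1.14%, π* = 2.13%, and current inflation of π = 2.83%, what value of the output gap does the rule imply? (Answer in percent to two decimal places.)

1 gap = 5.44 − 1.14 − 2.13 − 1.7 × (2.83 − 2.13) = 0.98
gap = 0.98 / 1 = 0.98

0.98%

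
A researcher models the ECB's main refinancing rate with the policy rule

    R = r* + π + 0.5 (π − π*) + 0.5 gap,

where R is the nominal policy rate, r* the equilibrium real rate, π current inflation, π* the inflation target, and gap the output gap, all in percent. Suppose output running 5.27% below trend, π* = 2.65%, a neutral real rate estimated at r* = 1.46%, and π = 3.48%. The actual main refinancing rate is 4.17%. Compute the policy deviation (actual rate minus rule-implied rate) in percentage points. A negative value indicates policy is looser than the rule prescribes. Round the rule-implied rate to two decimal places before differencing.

Output 5.27% below potential → gap = -5.27.
R = 1.46 + 3.48 + 0.5 × (3.48 − 2.65) + 0.5 × (-5.27)
   = 1.46 + 3.48 + 0.415 − 2.635 = 2.72
Deviation = 4.17 − 2.72 = 1.45 pp.

1.45 pp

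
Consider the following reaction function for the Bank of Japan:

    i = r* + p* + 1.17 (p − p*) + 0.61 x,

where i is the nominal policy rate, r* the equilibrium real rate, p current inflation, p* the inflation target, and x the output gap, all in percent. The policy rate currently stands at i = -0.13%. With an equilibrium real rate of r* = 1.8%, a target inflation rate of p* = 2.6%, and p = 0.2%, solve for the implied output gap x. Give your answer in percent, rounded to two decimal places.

-2.82%

0.61 x = -0.13 − 1.8 − 2.6 − 1.17 × (0.2 − 2.6) = -1.722
x = -1.722 / 0.61 = -2.82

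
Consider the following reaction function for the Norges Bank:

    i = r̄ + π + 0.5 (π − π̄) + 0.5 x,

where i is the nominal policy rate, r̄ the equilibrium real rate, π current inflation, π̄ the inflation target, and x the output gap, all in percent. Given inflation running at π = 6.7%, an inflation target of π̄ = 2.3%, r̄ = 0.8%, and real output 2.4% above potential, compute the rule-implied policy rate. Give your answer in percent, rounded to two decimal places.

10.90%

Output 2.4% above potential → x = 2.4.
i = 0.8 + 6.7 + 0.5 × (6.7 − 2.3) + 0.5 × 2.4
   = 0.8 + 6.7 + 2.2 + 1.2 = 10.90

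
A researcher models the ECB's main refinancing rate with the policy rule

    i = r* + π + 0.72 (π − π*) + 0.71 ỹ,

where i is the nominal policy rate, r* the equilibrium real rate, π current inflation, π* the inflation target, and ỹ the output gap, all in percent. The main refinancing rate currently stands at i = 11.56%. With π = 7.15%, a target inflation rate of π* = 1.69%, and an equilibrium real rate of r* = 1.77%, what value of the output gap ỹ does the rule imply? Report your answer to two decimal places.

0.71 ỹ = 11.56 − 1.77 − 7.15 − 0.72 × (7.15 − 1.69) = -1.2912
ỹ = -1.2912 / 0.71 = -1.82

-1.82%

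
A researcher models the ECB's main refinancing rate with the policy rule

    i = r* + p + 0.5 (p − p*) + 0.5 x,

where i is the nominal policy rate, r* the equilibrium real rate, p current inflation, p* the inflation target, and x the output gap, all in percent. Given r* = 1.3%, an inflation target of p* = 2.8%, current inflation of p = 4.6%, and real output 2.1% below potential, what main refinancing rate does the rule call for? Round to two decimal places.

Output 2.1% below potential → x = -2.1.
i = 1.3 + 4.6 + 0.5 × (4.6 − 2.8) + 0.5 × (-2.1)
   = 1.3 + 4.6 + 0.9 − 1.05 = 5.75

5.75%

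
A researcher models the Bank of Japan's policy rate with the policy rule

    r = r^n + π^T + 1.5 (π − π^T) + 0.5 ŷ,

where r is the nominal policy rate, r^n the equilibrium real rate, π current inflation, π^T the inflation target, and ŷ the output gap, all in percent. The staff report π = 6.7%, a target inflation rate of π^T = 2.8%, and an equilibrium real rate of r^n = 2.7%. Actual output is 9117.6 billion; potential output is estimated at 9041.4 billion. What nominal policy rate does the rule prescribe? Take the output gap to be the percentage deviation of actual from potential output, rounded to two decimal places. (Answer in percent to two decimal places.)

Output gap = 100 × (9117.6 − 9041.4) / 9041.4 = 0.84%.
r = 2.70 + 2.80 + 1.5 × (6.70 − 2.80) + 0.5 × 0.84
   = 2.70 + 2.8 + 5.85 + 0.42 = 11.77

11.77%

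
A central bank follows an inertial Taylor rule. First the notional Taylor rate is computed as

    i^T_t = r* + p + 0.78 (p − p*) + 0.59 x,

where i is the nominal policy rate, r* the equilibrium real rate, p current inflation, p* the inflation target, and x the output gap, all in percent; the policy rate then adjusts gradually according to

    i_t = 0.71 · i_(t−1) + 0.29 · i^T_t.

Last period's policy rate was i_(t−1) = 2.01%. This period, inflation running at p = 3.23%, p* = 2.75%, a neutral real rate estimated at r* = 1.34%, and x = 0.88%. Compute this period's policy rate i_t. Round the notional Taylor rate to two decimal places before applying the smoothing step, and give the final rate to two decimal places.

i^T_t = 1.34 + 3.23 + 0.78 × (3.23 − 2.75) + 0.59 × 0.88
   = 1.34 + 3.23 + 0.3744 + 0.5192 = 5.46
i_t = 0.71 × 2.01 + 0.29 × 5.46 = 1.4271 + 1.5834 = 3.01

3.01%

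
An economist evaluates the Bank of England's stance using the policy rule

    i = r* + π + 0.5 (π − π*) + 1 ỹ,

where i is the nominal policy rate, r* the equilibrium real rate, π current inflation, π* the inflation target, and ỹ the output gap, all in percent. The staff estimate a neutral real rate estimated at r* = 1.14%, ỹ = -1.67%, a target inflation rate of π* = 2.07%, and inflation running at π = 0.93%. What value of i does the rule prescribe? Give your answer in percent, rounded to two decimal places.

i = 1.14 + 0.93 + 0.5 × (0.93 − 2.07) + 1 × (-1.67)
   = 1.14 + 0.93 − 0.57 − 1.67 = -0.17

-0.17%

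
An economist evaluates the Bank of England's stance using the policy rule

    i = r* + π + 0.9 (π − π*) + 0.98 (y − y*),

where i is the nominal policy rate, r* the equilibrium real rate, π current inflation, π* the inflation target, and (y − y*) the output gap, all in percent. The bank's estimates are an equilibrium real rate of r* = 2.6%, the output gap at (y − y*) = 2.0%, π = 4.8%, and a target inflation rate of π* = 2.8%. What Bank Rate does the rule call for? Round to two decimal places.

i = 2.6 + 4.8 + 0.9 × (4.8 − 2.8) + 0.98 × 2.0
   = 2.6 + 4.8 + 1.8 + 1.96 = 11.16

11.16%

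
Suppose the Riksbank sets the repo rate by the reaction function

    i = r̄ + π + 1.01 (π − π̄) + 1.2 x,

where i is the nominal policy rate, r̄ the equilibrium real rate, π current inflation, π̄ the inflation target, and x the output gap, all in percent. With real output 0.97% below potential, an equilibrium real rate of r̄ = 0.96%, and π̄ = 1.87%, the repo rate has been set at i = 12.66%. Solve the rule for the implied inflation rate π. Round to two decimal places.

Output 0.97% below potential → x = -0.97.
Collecting π: i = r̄ + (1 + 1.01) π − 1.01 π̄ + 1.2 x
2.01 π = 12.66 − 0.96 + 1.01 × 1.87 − 1.2 × (-0.97) = 14.7527
π = 14.7527 / 2.01 = 7.34

7.34%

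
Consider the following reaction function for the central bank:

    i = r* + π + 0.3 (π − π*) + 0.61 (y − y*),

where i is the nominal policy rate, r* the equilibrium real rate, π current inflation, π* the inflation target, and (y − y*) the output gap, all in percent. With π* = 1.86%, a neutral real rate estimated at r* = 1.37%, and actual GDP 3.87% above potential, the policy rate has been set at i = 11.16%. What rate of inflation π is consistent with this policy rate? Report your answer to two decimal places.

6.14%

Output 3.87% above potential → (y − y*) = 3.87.
Collecting π: i = r* + (1 + 0.3) π − 0.3 π* + 0.61 (y − y*)
1.3 π = 11.16 − 1.37 + 0.3 × 1.86 − 0.61 × 3.87 = 7.9873
π = 7.9873 / 1.3 = 6.14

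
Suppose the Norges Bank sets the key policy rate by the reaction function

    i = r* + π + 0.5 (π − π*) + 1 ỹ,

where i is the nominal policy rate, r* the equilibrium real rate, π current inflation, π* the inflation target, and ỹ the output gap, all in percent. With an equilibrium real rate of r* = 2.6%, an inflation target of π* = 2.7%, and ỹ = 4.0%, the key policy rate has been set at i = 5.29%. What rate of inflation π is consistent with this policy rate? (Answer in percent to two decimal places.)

0.03%

Collecting π: i = r* + (1 + 0.5) π − 0.5 π* + 1 ỹ
1.5 π = 5.29 − 2.6 + 0.5 × 2.7 − 1 × 4.0 = 0.04
π = 0.04 / 1.5 = 0.03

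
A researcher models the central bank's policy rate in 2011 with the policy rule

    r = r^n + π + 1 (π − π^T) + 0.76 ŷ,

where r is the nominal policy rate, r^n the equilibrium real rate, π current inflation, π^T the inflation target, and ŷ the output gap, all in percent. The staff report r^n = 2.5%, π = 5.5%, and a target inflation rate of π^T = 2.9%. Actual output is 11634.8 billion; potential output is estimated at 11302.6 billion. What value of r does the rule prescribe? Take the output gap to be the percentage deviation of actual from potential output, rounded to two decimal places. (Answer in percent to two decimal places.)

Output gap = 100 × (11634.8 − 11302.6) / 11302.6 = 2.94%.
r = 2.50 + 5.50 + 1 × (5.50 − 2.90) + 0.76 × 2.94
   = 2.50 + 5.5 + 2.6 + 2.2344 = 12.83

12.83%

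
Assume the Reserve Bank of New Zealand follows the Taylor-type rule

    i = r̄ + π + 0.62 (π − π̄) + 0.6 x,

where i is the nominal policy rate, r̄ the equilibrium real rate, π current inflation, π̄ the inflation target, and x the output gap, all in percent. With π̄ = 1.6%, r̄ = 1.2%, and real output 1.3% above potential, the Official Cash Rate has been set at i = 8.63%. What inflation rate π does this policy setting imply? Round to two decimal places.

4.72%

Output 1.3% above potential → x = 1.3.
Collecting π: i = r̄ + (1 + 0.62) π − 0.62 π̄ + 0.6 x
1.62 π = 8.63 − 1.2 + 0.62 × 1.6 − 0.6 × 1.3 = 7.642
π = 7.642 / 1.62 = 4.72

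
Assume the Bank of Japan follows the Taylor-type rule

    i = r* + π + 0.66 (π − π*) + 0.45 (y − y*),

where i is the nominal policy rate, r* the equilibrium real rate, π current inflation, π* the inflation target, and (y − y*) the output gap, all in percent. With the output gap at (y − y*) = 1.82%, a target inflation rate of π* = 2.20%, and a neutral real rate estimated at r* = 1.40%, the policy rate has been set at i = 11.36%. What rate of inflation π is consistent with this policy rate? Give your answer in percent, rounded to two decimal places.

Collecting π: i = r* + (1 + 0.66) π − 0.66 π* + 0.45 (y − y*)
1.66 π = 11.36 − 1.40 + 0.66 × 2.20 − 0.45 × 1.82 = 10.593
π = 10.593 / 1.66 = 6.38

6.38%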